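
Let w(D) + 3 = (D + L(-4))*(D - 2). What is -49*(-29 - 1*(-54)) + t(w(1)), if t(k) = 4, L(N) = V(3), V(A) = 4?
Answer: -1221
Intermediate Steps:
L(N) = 4
w(D) = -3 + (-2 + D)*(4 + D) (w(D) = -3 + (D + 4)*(D - 2) = -3 + (4 + D)*(-2 + D) = -3 + (-2 + D)*(4 + D))
-49*(-29 - 1*(-54)) + t(w(1)) = -49*(-29 - 1*(-54)) + 4 = -49*(-29 + 54) + 4 = -49*25 + 4 = -1225 + 4 = -1221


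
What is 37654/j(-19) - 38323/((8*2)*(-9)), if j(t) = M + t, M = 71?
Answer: 1853743/1872 ≈ 990.25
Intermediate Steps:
j(t) = 71 + t
37654/j(-19) - 38323/((8*2)*(-9)) = 37654/(71 - 19) - 38323/((8*2)*(-9)) = 37654/52 - 38323/(16*(-9)) = 37654*(1/52) - 38323/(-144) = 18827/26 - 38323*(-1/144) = 18827/26 + 38323/144 = 1853743/1872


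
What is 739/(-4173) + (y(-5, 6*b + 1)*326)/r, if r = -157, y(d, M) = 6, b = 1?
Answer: -8278411/655161 ≈ -12.636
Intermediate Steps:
739/(-4173) + (y(-5, 6*b + 1)*326)/r = 739/(-4173) + (6*326)/(-157) = 739*(-1/4173) + 1956*(-1/157) = -739/4173 - 1956/157 = -8278411/655161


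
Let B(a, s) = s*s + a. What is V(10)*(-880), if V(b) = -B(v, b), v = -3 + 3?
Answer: 88000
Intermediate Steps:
v = 0
B(a, s) = a + s² (B(a, s) = s² + a = a + s²)
V(b) = -b² (V(b) = -(0 + b²) = -b²)
V(10)*(-880) = -1*10²*(-880) = -1*100*(-880) = -100*(-880) = 88000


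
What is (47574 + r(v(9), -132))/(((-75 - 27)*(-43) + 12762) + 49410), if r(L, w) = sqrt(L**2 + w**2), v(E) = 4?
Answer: 7929/11093 + 2*sqrt(1090)/33279 ≈ 0.71676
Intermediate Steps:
(47574 + r(v(9), -132))/(((-75 - 27)*(-43) + 12762) + 49410) = (47574 + sqrt(4**2 + (-132)**2))/(((-75 - 27)*(-43) + 12762) + 49410) = (47574 + sqrt(16 + 17424))/((-102*(-43) + 12762) + 49410) = (47574 + sqrt(17440))/((4386 + 12762) + 49410) = (47574 + 4*sqrt(1090))/(17148 + 49410) = (47574 + 4*sqrt(1090))/66558 = (47574 + 4*sqrt(1090))*(1/66558) = 7929/11093 + 2*sqrt(1090)/33279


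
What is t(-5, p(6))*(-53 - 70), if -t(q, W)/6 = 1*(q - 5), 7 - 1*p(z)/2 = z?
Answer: -7380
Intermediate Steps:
p(z) = 14 - 2*z
t(q, W) = 30 - 6*q (t(q, W) = -6*(q - 5) = -6*(-5 + q) = 30 - 6*q)
t(-5, p(6))*(-53 - 70) = (30 - 6*(-5))*(-53 - 70) = (30 + 30)*(-123) = 60*(-123) = -7380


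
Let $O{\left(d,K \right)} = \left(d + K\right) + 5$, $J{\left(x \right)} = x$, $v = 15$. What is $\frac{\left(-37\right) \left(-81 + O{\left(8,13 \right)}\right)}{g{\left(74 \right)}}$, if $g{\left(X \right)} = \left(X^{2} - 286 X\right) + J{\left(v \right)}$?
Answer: $- \frac{2035}{15673} \approx -0.12984$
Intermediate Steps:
$O{\left(d,K \right)} = 5 + K + d$ ($O{\left(d,K \right)} = \left(K + d\right) + 5 = 5 + K + d$)
$g{\left(X \right)} = 15 + X^{2} - 286 X$ ($g{\left(X \right)} = \left(X^{2} - 286 X\right) + 15 = 15 + X^{2} - 286 X$)
$\frac{\left(-37\right) \left(-81 + O{\left(8,13 \right)}\right)}{g{\left(74 \right)}} = \frac{\left(-37\right) \left(-81 + \left(5 + 13 + 8\right)\right)}{15 + 74^{2} - 21164} = \frac{\left(-37\right) \left(-81 + 26\right)}{15 + 5476 - 21164} = \frac{\left(-37\right) \left(-55\right)}{-15673} = 2035 \left(- \frac{1}{15673}\right) = - \frac{2035}{15673}$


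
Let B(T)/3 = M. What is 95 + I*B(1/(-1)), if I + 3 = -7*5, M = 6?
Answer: -589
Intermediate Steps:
I = -38 (I = -3 - 7*5 = -3 - 35 = -38)
B(T) = 18 (B(T) = 3*6 = 18)
95 + I*B(1/(-1)) = 95 - 38*18 = 95 - 684 = -589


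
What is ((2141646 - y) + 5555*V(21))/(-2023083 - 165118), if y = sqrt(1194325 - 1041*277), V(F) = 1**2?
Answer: -2147201/2188201 + 4*sqrt(56623)/2188201 ≈ -0.98083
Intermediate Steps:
V(F) = 1
y = 4*sqrt(56623) (y = sqrt(1194325 - 288357) = sqrt(905968) = 4*sqrt(56623) ≈ 951.82)
((2141646 - y) + 5555*V(21))/(-2023083 - 165118) = ((2141646 - 4*sqrt(56623)) + 5555*1)/(-2023083 - 165118) = ((2141646 - 4*sqrt(56623)) + 5555)/(-2188201) = (2147201 - 4*sqrt(56623))*(-1/2188201) = -2147201/2188201 + 4*sqrt(56623)/2188201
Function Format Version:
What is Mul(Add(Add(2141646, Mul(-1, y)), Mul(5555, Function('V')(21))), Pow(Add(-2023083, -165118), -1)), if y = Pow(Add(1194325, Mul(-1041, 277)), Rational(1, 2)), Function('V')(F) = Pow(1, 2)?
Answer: Add(Rational(-2147201, 2188201), Mul(Rational(4, 2188201), Pow(56623, Rational(1, 2)))) ≈ -0.98083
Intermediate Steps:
Function('V')(F) = 1
y = Mul(4, Pow(56623, Rational(1, 2))) (y = Pow(Add(1194325, -288357), Rational(1, 2)) = Pow(905968, Rational(1, 2)) = Mul(4, Pow(56623, Rational(1, 2))) ≈ 951.82)
Mul(Add(Add(2141646, Mul(-1, y)), Mul(5555, Function('V')(21))), Pow(Add(-2023083, -165118), -1)) = Mul(Add(Add(2141646, Mul(-1, Mul(4, Pow(56623, Rational(1, 2))))), Mul(5555, 1)), Pow(Add(-2023083, -165118), -1)) = Mul(Add(Add(2141646, Mul(-4, Pow(56623, Rational(1, 2)))), 5555), Pow(-2188201, -1)) = Mul(Add(2147201, Mul(-4, Pow(56623, Rational(1, 2)))), Rational(-1, 2188201)) = Add(Rational(-2147201, 2188201), Mul(Rational(4, 2188201), Pow(56623, Rational(1, 2))))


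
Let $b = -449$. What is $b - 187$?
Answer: $-636$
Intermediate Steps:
$b - 187 = -449 - 187 = -636$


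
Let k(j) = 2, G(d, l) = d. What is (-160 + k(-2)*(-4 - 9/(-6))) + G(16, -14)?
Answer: -149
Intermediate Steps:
(-160 + k(-2)*(-4 - 9/(-6))) + G(16, -14) = (-160 + 2*(-4 - 9/(-6))) + 16 = (-160 + 2*(-4 - 9*(-⅙))) + 16 = (-160 + 2*(-4 + 3/2)) + 16 = (-160 + 2*(-5/2)) + 16 = (-160 - 5) + 16 = -165 + 16 = -149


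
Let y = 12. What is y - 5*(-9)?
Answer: 57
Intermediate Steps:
y - 5*(-9) = 12 - 5*(-9) = 12 + 45 = 57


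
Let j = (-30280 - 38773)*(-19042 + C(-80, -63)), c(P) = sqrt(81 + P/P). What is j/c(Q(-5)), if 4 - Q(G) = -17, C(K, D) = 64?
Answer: 655243917*sqrt(82)/41 ≈ 1.4472e+8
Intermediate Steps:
Q(G) = 21 (Q(G) = 4 - 1*(-17) = 4 + 17 = 21)
c(P) = sqrt(82) (c(P) = sqrt(81 + 1) = sqrt(82))
j = 1310487834 (j = (-30280 - 38773)*(-19042 + 64) = -69053*(-18978) = 1310487834)
j/c(Q(-5)) = 1310487834/(sqrt(82)) = 1310487834*(sqrt(82)/82) = 655243917*sqrt(82)/41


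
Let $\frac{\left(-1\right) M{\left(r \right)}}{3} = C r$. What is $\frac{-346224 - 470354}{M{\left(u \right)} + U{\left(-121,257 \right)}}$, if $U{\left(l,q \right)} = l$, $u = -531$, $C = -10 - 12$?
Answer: $\frac{816578}{35167} \approx 23.22$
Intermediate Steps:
$C = -22$ ($C = -10 - 12 = -22$)
$M{\left(r \right)} = 66 r$ ($M{\left(r \right)} = - 3 \left(- 22 r\right) = 66 r$)
$\frac{-346224 - 470354}{M{\left(u \right)} + U{\left(-121,257 \right)}} = \frac{-346224 - 470354}{66 \left(-531\right) - 121} = - \frac{816578}{-35046 - 121} = - \frac{816578}{-35167} = \left(-816578\right) \left(- \frac{1}{35167}\right) = \frac{816578}{35167}$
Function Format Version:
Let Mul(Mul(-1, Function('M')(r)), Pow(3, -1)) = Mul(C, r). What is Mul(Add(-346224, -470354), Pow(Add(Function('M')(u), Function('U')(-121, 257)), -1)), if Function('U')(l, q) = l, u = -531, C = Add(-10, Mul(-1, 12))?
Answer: Rational(816578, 35167) ≈ 23.220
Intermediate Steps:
C = -22 (C = Add(-10, -12) = -22)
Function('M')(r) = Mul(66, r) (Function('M')(r) = Mul(-3, Mul(-22, r)) = Mul(66, r))
Mul(Add(-346224, -470354), Pow(Add(Function('M')(u), Function('U')(-121, 257)), -1)) = Mul(Add(-346224, -470354), Pow(Add(Mul(66, -531), -121), -1)) = Mul(-816578, Pow(Add(-35046, -121), -1)) = Mul(-816578, Pow(-35167, -1)) = Mul(-816578, Rational(-1, 35167)) = Rational(816578, 35167)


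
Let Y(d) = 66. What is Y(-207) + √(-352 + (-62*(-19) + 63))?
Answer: 66 + √889 ≈ 95.816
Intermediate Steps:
Y(-207) + √(-352 + (-62*(-19) + 63)) = 66 + √(-352 + (-62*(-19) + 63)) = 66 + √(-352 + (1178 + 63)) = 66 + √(-352 + 1241) = 66 + √889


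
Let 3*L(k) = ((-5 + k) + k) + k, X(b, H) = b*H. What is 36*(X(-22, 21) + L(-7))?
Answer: -16944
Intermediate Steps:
X(b, H) = H*b
L(k) = -5/3 + k (L(k) = (((-5 + k) + k) + k)/3 = ((-5 + 2*k) + k)/3 = (-5 + 3*k)/3 = -5/3 + k)
36*(X(-22, 21) + L(-7)) = 36*(21*(-22) + (-5/3 - 7)) = 36*(-462 - 26/3) = 36*(-1412/3) = -16944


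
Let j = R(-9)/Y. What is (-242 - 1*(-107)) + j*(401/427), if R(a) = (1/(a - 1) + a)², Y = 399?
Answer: -46871731/347700 ≈ -134.81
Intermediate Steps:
R(a) = (a + 1/(-1 + a))² (R(a) = (1/(-1 + a) + a)² = (a + 1/(-1 + a))²)
j = 1183/5700 (j = ((1 + (-9)² - 1*(-9))²/(-1 - 9)²)/399 = ((1 + 81 + 9)²/(-10)²)*(1/399) = ((1/100)*91²)*(1/399) = ((1/100)*8281)*(1/399) = (8281/100)*(1/399) = 1183/5700 ≈ 0.20754)
(-242 - 1*(-107)) + j*(401/427) = (-242 - 1*(-107)) + 1183*(401/427)/5700 = (-242 + 107) + 1183*(401*(1/427))/5700 = -135 + (1183/5700)*(401/427) = -135 + 67769/347700 = -46871731/347700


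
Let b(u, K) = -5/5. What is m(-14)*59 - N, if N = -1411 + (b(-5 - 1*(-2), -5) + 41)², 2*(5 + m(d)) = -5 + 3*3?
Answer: -366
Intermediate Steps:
b(u, K) = -1 (b(u, K) = -5*⅕ = -1)
m(d) = -3 (m(d) = -5 + (-5 + 3*3)/2 = -5 + (-5 + 9)/2 = -5 + (½)*4 = -5 + 2 = -3)
N = 189 (N = -1411 + (-1 + 41)² = -1411 + 40² = -1411 + 1600 = 189)
m(-14)*59 - N = -3*59 - 1*189 = -177 - 189 = -366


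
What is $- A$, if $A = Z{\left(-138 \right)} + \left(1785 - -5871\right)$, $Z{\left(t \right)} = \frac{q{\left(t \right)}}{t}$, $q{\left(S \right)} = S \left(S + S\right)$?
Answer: $-7380$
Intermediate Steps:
$q{\left(S \right)} = 2 S^{2}$ ($q{\left(S \right)} = S 2 S = 2 S^{2}$)
$Z{\left(t \right)} = 2 t$ ($Z{\left(t \right)} = \frac{2 t^{2}}{t} = 2 t$)
$A = 7380$ ($A = 2 \left(-138\right) + \left(1785 - -5871\right) = -276 + \left(1785 + 5871\right) = -276 + 7656 = 7380$)
$- A = \left(-1\right) 7380 = -7380$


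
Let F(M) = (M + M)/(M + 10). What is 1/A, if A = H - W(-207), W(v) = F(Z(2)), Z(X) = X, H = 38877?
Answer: 3/116630 ≈ 2.5722e-5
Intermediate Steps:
F(M) = 2*M/(10 + M) (F(M) = (2*M)/(10 + M) = 2*M/(10 + M))
W(v) = ⅓ (W(v) = 2*2/(10 + 2) = 2*2/12 = 2*2*(1/12) = ⅓)
A = 116630/3 (A = 38877 - 1*⅓ = 38877 - ⅓ = 116630/3 ≈ 38877.)
1/A = 1/(116630/3) = 3/116630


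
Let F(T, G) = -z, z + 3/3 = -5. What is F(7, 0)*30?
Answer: 180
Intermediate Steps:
z = -6 (z = -1 - 5 = -6)
F(T, G) = 6 (F(T, G) = -1*(-6) = 6)
F(7, 0)*30 = 6*30 = 180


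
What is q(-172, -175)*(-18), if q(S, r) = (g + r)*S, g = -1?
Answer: -544896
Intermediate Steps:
q(S, r) = S*(-1 + r) (q(S, r) = (-1 + r)*S = S*(-1 + r))
q(-172, -175)*(-18) = -172*(-1 - 175)*(-18) = -172*(-176)*(-18) = 30272*(-18) = -544896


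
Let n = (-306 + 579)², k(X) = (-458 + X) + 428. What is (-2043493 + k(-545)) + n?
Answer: -1969539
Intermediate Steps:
k(X) = -30 + X
n = 74529 (n = 273² = 74529)
(-2043493 + k(-545)) + n = (-2043493 + (-30 - 545)) + 74529 = (-2043493 - 575) + 74529 = -2044068 + 74529 = -1969539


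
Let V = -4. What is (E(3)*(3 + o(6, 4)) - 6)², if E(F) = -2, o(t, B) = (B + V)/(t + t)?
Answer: 144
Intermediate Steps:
o(t, B) = (-4 + B)/(2*t) (o(t, B) = (B - 4)/(t + t) = (-4 + B)/((2*t)) = (-4 + B)*(1/(2*t)) = (-4 + B)/(2*t))
(E(3)*(3 + o(6, 4)) - 6)² = (-2*(3 + (½)*(-4 + 4)/6) - 6)² = (-2*(3 + (½)*(⅙)*0) - 6)² = (-2*(3 + 0) - 6)² = (-2*3 - 6)² = (-6 - 6)² = (-12)² = 144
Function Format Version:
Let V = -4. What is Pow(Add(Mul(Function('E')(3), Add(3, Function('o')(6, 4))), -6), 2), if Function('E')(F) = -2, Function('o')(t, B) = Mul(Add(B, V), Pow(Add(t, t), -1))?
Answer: 144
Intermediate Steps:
Function('o')(t, B) = Mul(Rational(1, 2), Pow(t, -1), Add(-4, B)) (Function('o')(t, B) = Mul(Add(B, -4), Pow(Add(t, t), -1)) = Mul(Add(-4, B), Pow(Mul(2, t), -1)) = Mul(Add(-4, B), Mul(Rational(1, 2), Pow(t, -1))) = Mul(Rational(1, 2), Pow(t, -1), Add(-4, B)))
Pow(Add(Mul(Function('E')(3), Add(3, Function('o')(6, 4))), -6), 2) = Pow(Add(Mul(-2, Add(3, Mul(Rational(1, 2), Pow(6, -1), Add(-4, 4)))), -6), 2) = Pow(Add(Mul(-2, Add(3, Mul(Rational(1, 2), Rational(1, 6), 0))), -6), 2) = Pow(Add(Mul(-2, Add(3, 0)), -6), 2) = Pow(Add(Mul(-2, 3), -6), 2) = Pow(Add(-6, -6), 2) = Pow(-12, 2) = 144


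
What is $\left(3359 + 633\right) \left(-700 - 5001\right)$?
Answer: $-22758392$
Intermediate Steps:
$\left(3359 + 633\right) \left(-700 - 5001\right) = 3992 \left(-5701\right) = -22758392$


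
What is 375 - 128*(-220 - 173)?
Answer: 50679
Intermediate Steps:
375 - 128*(-220 - 173) = 375 - 128*(-393) = 375 + 50304 = 50679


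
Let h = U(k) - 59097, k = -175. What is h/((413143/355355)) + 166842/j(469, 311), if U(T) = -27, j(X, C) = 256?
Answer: -2654816352357/52882304 ≈ -50202.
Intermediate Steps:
h = -59124 (h = -27 - 59097 = -59124)
h/((413143/355355)) + 166842/j(469, 311) = -59124/(413143/355355) + 166842/256 = -59124/(413143*(1/355355)) + 166842*(1/256) = -59124/413143/355355 + 83421/128 = -59124*355355/413143 + 83421/128 = -21010009020/413143 + 83421/128 = -2654816352357/52882304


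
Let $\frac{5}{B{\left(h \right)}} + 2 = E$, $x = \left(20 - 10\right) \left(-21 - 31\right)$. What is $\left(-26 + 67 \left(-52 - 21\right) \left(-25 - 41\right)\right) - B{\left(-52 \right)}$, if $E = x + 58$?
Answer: $\frac{149769925}{464} \approx 3.2278 \cdot 10^{5}$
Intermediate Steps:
$x = -520$ ($x = 10 \left(-52\right) = -520$)
$E = -462$ ($E = -520 + 58 = -462$)
$B{\left(h \right)} = - \frac{5}{464}$ ($B{\left(h \right)} = \frac{5}{-2 - 462} = \frac{5}{-464} = 5 \left(- \frac{1}{464}\right) = - \frac{5}{464}$)
$\left(-26 + 67 \left(-52 - 21\right) \left(-25 - 41\right)\right) - B{\left(-52 \right)} = \left(-26 + 67 \left(-52 - 21\right) \left(-25 - 41\right)\right) - - \frac{5}{464} = \left(-26 + 67 \left(\left(-73\right) \left(-66\right)\right)\right) + \frac{5}{464} = \left(-26 + 67 \cdot 4818\right) + \frac{5}{464} = \left(-26 + 322806\right) + \frac{5}{464} = 322780 + \frac{5}{464} = \frac{149769925}{464}$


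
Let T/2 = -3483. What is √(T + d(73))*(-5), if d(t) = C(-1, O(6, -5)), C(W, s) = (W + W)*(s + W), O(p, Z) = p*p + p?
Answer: -10*I*√1762 ≈ -419.76*I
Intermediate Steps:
T = -6966 (T = 2*(-3483) = -6966)
O(p, Z) = p + p² (O(p, Z) = p² + p = p + p²)
C(W, s) = 2*W*(W + s) (C(W, s) = (2*W)*(W + s) = 2*W*(W + s))
d(t) = -82 (d(t) = 2*(-1)*(-1 + 6*(1 + 6)) = 2*(-1)*(-1 + 6*7) = 2*(-1)*(-1 + 42) = 2*(-1)*41 = -82)
√(T + d(73))*(-5) = √(-6966 - 82)*(-5) = √(-7048)*(-5) = (2*I*√1762)*(-5) = -10*I*√1762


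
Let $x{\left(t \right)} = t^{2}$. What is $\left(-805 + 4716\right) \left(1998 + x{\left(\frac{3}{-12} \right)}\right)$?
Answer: $\frac{125030759}{16} \approx 7.8144 \cdot 10^{6}$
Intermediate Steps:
$\left(-805 + 4716\right) \left(1998 + x{\left(\frac{3}{-12} \right)}\right) = \left(-805 + 4716\right) \left(1998 + \left(\frac{3}{-12}\right)^{2}\right) = 3911 \left(1998 + \left(3 \left(- \frac{1}{12}\right)\right)^{2}\right) = 3911 \left(1998 + \left(- \frac{1}{4}\right)^{2}\right) = 3911 \left(1998 + \frac{1}{16}\right) = 3911 \cdot \frac{31969}{16} = \frac{125030759}{16}$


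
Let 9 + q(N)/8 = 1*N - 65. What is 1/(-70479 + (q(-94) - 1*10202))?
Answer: -1/82025 ≈ -1.2191e-5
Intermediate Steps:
q(N) = -592 + 8*N (q(N) = -72 + 8*(1*N - 65) = -72 + 8*(N - 65) = -72 + 8*(-65 + N) = -72 + (-520 + 8*N) = -592 + 8*N)
1/(-70479 + (q(-94) - 1*10202)) = 1/(-70479 + ((-592 + 8*(-94)) - 1*10202)) = 1/(-70479 + ((-592 - 752) - 10202)) = 1/(-70479 + (-1344 - 10202)) = 1/(-70479 - 11546) = 1/(-82025) = -1/82025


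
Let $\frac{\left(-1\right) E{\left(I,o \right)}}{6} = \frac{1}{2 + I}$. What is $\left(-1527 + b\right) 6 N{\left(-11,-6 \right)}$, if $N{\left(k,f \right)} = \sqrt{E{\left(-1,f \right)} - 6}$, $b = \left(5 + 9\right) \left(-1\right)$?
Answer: $- 18492 i \sqrt{3} \approx - 32029.0 i$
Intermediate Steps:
$b = -14$ ($b = 14 \left(-1\right) = -14$)
$E{\left(I,o \right)} = - \frac{6}{2 + I}$
$N{\left(k,f \right)} = 2 i \sqrt{3}$ ($N{\left(k,f \right)} = \sqrt{- \frac{6}{2 - 1} - 6} = \sqrt{- \frac{6}{1} - 6} = \sqrt{\left(-6\right) 1 - 6} = \sqrt{-6 - 6} = \sqrt{-12} = 2 i \sqrt{3}$)
$\left(-1527 + b\right) 6 N{\left(-11,-6 \right)} = \left(-1527 - 14\right) 6 \cdot 2 i \sqrt{3} = - 1541 \cdot 12 i \sqrt{3} = - 18492 i \sqrt{3}$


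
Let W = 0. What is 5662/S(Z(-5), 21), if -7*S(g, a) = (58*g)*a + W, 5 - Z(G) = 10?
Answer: 2831/435 ≈ 6.5080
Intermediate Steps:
Z(G) = -5 (Z(G) = 5 - 1*10 = 5 - 10 = -5)
S(g, a) = -58*a*g/7 (S(g, a) = -((58*g)*a + 0)/7 = -(58*a*g + 0)/7 = -58*a*g/7)
5662/S(Z(-5), 21) = 5662/((-58/7*21*(-5))) = 5662/870 = 5662*(1/870) = 2831/435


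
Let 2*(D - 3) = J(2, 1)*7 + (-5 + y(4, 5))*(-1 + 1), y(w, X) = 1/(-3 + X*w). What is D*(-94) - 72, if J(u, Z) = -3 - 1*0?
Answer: 633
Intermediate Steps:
J(u, Z) = -3 (J(u, Z) = -3 + 0 = -3)
D = -15/2 (D = 3 + (-3*7 + (-5 + 1/(-3 + 5*4))*(-1 + 1))/2 = 3 + (-21 + (-5 + 1/(-3 + 20))*0)/2 = 3 + (-21 + (-5 + 1/17)*0)/2 = 3 + (-21 - 84/17*0)/2 = 3 + (-21 + 0)/2 = 3 + (1/2)*(-21) = 3 - 21/2 = -15/2 ≈ -7.5000)
D*(-94) - 72 = -15/2*(-94) - 72 = 705 - 72 = 633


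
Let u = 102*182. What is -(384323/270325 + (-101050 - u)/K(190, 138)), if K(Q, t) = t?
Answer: 16140808988/18652425 ≈ 865.35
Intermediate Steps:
u = 18564
-(384323/270325 + (-101050 - u)/K(190, 138)) = -(384323/270325 + (-101050 - 1*18564)/138) = -(384323*(1/270325) + (-101050 - 18564)*(1/138)) = -(384323/270325 - 119614*1/138) = -(384323/270325 - 59807/69) = -1*(-16140808988/18652425) = 16140808988/18652425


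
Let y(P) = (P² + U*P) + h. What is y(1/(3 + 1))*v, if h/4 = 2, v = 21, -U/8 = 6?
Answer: -1323/16 ≈ -82.688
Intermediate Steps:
U = -48 (U = -8*6 = -48)
h = 8 (h = 4*2 = 8)
y(P) = 8 + P² - 48*P (y(P) = (P² - 48*P) + 8 = 8 + P² - 48*P)
y(1/(3 + 1))*v = (8 + (1/(3 + 1))² - 48/(3 + 1))*21 = (8 + (1/4)² - 48/4)*21 = (8 + (¼)² - 48*¼)*21 = (8 + 1/16 - 12)*21 = -63/16*21 = -1323/16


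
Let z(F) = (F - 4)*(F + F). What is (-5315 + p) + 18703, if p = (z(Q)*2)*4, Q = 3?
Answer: 13340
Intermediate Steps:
z(F) = 2*F*(-4 + F) (z(F) = (-4 + F)*(2*F) = 2*F*(-4 + F))
p = -48 (p = ((2*3*(-4 + 3))*2)*4 = ((2*3*(-1))*2)*4 = -6*2*4 = -12*4 = -48)
(-5315 + p) + 18703 = (-5315 - 48) + 18703 = -5363 + 18703 = 13340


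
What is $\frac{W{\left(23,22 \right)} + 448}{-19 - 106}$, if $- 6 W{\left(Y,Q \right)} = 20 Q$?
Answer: $- \frac{1124}{375} \approx -2.9973$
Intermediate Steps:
$W{\left(Y,Q \right)} = - \frac{10 Q}{3}$ ($W{\left(Y,Q \right)} = - \frac{20 Q}{6} = - \frac{10 Q}{3}$)
$\frac{W{\left(23,22 \right)} + 448}{-19 - 106} = \frac{\left(- \frac{10}{3}\right) 22 + 448}{-19 - 106} = \frac{- \frac{220}{3} + 448}{-125} = \frac{1124}{3} \left(- \frac{1}{125}\right) = - \frac{1124}{375}$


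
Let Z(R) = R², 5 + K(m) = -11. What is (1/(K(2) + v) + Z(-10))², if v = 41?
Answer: 6255001/625 ≈ 10008.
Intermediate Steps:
K(m) = -16 (K(m) = -5 - 11 = -16)
(1/(K(2) + v) + Z(-10))² = (1/(-16 + 41) + (-10)²)² = (1/25 + 100)² = (2501/25)² = 6255001/625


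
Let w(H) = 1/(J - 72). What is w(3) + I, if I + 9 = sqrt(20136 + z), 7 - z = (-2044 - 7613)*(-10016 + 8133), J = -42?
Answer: -1027/114 + 2*I*sqrt(4540997) ≈ -9.0088 + 4261.9*I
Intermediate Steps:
z = -18184124 (z = 7 - (-2044 - 7613)*(-10016 + 8133) = 7 - (-9657)*(-1883) = 7 - 1*18184131 = 7 - 18184131 = -18184124)
w(H) = -1/114 (w(H) = 1/(-42 - 72) = 1/(-114) = -1/114)
I = -9 + 2*I*sqrt(4540997) (I = -9 + sqrt(20136 - 18184124) = -9 + sqrt(-18163988) = -9 + 2*I*sqrt(4540997) ≈ -9.0 + 4261.9*I)
w(3) + I = -1/114 + (-9 + 2*I*sqrt(4540997)) = -1027/114 + 2*I*sqrt(4540997)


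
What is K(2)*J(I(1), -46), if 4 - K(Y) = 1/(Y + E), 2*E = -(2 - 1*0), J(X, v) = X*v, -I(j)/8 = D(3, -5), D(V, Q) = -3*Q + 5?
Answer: 22080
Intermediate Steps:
D(V, Q) = 5 - 3*Q
I(j) = -160 (I(j) = -8*(5 - 3*(-5)) = -8*(5 + 15) = -8*20 = -160)
E = -1 (E = (-(2 - 1*0))/2 = (-(2 + 0))/2 = (-1*2)/2 = (½)*(-2) = -1)
K(Y) = 4 - 1/(-1 + Y) (K(Y) = 4 - 1/(Y - 1) = 4 - 1/(-1 + Y))
K(2)*J(I(1), -46) = ((-5 + 4*2)/(-1 + 2))*(-160*(-46)) = ((-5 + 8)/1)*7360 = (1*3)*7360 = 3*7360 = 22080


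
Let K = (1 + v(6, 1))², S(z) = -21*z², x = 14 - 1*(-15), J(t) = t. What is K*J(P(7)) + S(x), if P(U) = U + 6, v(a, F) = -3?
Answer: -17609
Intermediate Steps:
P(U) = 6 + U
x = 29 (x = 14 + 15 = 29)
K = 4 (K = (1 - 3)² = (-2)² = 4)
K*J(P(7)) + S(x) = 4*(6 + 7) - 21*29² = 4*13 - 21*841 = 52 - 17661 = -17609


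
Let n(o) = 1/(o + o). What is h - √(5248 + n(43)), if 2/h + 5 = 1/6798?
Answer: -13596/33989 - √38814294/86 ≈ -72.843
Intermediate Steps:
h = -13596/33989 (h = 2/(-5 + 1/6798) = 2/(-33989/6798) = 2*(-6798/33989) = -13596/33989 ≈ -0.40001)
n(o) = 1/(2*o)
h - √(5248 + n(43)) = -13596/33989 - √(5248 + (½)/43) = -13596/33989 - √(5248 + (½)*(1/43)) = -13596/33989 - √(5248 + 1/86) = -13596/33989 - √(451329/86) = -13596/33989 - √38814294/86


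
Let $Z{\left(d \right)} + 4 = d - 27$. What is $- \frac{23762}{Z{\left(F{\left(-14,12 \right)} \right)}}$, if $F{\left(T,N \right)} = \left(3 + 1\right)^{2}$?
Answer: $\frac{23762}{15} \approx 1584.1$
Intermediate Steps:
$F{\left(T,N \right)} = 16$ ($F{\left(T,N \right)} = 4^{2} = 16$)
$Z{\left(d \right)} = -31 + d$ ($Z{\left(d \right)} = -4 + \left(d - 27\right) = -4 + \left(-27 + d\right) = -31 + d$)
$- \frac{23762}{Z{\left(F{\left(-14,12 \right)} \right)}} = - \frac{23762}{-31 + 16} = - \frac{23762}{-15} = \left(-23762\right) \left(- \frac{1}{15}\right) = \frac{23762}{15}$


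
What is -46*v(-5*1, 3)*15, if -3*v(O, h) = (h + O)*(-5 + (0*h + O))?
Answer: 4600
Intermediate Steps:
v(O, h) = -(-5 + O)*(O + h)/3 (v(O, h) = -(h + O)*(-5 + (0*h + O))/3 = -(O + h)*(-5 + (0 + O))/3 = -(O + h)*(-5 + O)/3 = -(-5 + O)*(O + h)/3)
-46*v(-5*1, 3)*15 = -46*(-(-5*1)**2/3 + 5*(-5*1)/3 + (5/3)*3 - 1/3*(-5*1)*3)*15 = -46*(-1/3*(-5)**2 + (5/3)*(-5) + 5 - 1/3*(-5)*3)*15 = -46*(-1/3*25 - 25/3 + 5 + 5)*15 = -46*(-25/3 - 25/3 + 5 + 5)*15 = -46*(-20/3)*15 = (920/3)*15 = 4600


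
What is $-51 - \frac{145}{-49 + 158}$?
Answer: $- \frac{5704}{109} \approx -52.33$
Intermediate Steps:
$-51 - \frac{145}{-49 + 158} = -51 - \frac{145}{109} = - \frac{5704}{109}$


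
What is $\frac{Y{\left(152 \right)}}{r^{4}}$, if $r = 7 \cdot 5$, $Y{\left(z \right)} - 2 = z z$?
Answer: $\frac{23106}{1500625} \approx 0.015398$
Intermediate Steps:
$Y{\left(z \right)} = 2 + z^{2}$ ($Y{\left(z \right)} = 2 + z z = 2 + z^{2}$)
$r = 35$
$\frac{Y{\left(152 \right)}}{r^{4}} = \frac{2 + 152^{2}}{35^{4}} = \frac{2 + 23104}{1500625} = 23106 \cdot \frac{1}{1500625} = \frac{23106}{1500625}$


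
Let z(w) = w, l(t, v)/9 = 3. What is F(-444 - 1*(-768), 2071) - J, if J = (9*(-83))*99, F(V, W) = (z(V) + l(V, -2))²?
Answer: 197154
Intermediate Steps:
l(t, v) = 27 (l(t, v) = 9*3 = 27)
F(V, W) = (27 + V)² (F(V, W) = (V + 27)² = (27 + V)²)
J = -73953 (J = -747*99 = -73953)
F(-444 - 1*(-768), 2071) - J = (27 + (-444 - 1*(-768)))² - 1*(-73953) = (27 + (-444 + 768))² + 73953 = (27 + 324)² + 73953 = 351² + 73953 = 123201 + 73953 = 197154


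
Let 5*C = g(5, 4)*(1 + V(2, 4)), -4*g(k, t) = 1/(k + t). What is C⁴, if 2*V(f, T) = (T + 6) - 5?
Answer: 2401/16796160000 ≈ 1.4295e-7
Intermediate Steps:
g(k, t) = -1/(4*(k + t))
V(f, T) = ½ + T/2 (V(f, T) = ((T + 6) - 5)/2 = ((6 + T) - 5)/2 = (1 + T)/2 = ½ + T/2)
C = -7/360 (C = ((-1/(4*5 + 4*4))*(1 + (½ + (½)*4)))/5 = ((-1/(20 + 16))*(1 + (½ + 2)))/5 = ((-1/36)*(1 + 5/2))/5 = (-1*1/36*(7/2))/5 = (-1/36*7/2)/5 = (⅕)*(-7/72) = -7/360 ≈ -0.019444)
C⁴ = (-7/360)⁴ = 2401/16796160000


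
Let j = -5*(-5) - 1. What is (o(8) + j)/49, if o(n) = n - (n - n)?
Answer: 32/49 ≈ 0.65306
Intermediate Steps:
j = 24 (j = 25 - 1 = 24)
o(n) = n (o(n) = n - 1*0 = n + 0 = n)
(o(8) + j)/49 = (8 + 24)/49 = (1/49)*32 = 32/49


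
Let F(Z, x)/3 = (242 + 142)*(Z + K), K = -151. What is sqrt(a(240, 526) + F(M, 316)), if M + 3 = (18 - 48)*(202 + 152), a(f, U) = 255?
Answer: I*sqrt(12411393) ≈ 3523.0*I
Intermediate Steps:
M = -10623 (M = -3 + (18 - 48)*(202 + 152) = -3 - 30*354 = -3 - 10620 = -10623)
F(Z, x) = -173952 + 1152*Z (F(Z, x) = 3*((242 + 142)*(Z - 151)) = 3*(384*(-151 + Z)) = 3*(-57984 + 384*Z) = -173952 + 1152*Z)
sqrt(a(240, 526) + F(M, 316)) = sqrt(255 + (-173952 + 1152*(-10623))) = sqrt(255 + (-173952 - 12237696)) = sqrt(255 - 12411648) = sqrt(-12411393) = I*sqrt(12411393)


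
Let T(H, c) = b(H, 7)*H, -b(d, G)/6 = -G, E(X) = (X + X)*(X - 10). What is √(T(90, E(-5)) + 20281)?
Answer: √24061 ≈ 155.12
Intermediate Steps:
E(X) = 2*X*(-10 + X) (E(X) = (2*X)*(-10 + X) = 2*X*(-10 + X))
b(d, G) = 6*G (b(d, G) = -(-6)*G = 6*G)
T(H, c) = 42*H (T(H, c) = (6*7)*H = 42*H)
√(T(90, E(-5)) + 20281) = √(42*90 + 20281) = √(3780 + 20281) = √24061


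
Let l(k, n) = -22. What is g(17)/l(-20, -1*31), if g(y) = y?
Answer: -17/22 ≈ -0.77273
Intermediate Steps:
g(17)/l(-20, -1*31) = 17/(-22) = 17*(-1/22) = -17/22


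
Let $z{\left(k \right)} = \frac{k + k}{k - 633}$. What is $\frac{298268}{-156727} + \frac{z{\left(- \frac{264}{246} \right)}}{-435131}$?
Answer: $- \frac{3374037637640652}{1772911591833289} \approx -1.9031$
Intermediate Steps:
$z{\left(k \right)} = \frac{2 k}{-633 + k}$
$\frac{298268}{-156727} + \frac{z{\left(- \frac{264}{246} \right)}}{-435131} = \frac{298268}{-156727} + \frac{2 \left(- \frac{264}{246}\right) \frac{1}{-633 - \frac{264}{246}}}{-435131} = 298268 \left(- \frac{1}{156727}\right) + \frac{2 \left(\left(-264\right) \frac{1}{246}\right)}{-633 - \frac{44}{41}} \left(- \frac{1}{435131}\right) = - \frac{298268}{156727} + 2 \left(- \frac{44}{41}\right) \frac{1}{-633 - \frac{44}{41}} \left(- \frac{1}{435131}\right) = - \frac{298268}{156727} + 2 \left(- \frac{44}{41}\right) \frac{1}{- \frac{25997}{41}} \left(- \frac{1}{435131}\right) = - \frac{298268}{156727} + 2 \left(- \frac{44}{41}\right) \left(- \frac{41}{25997}\right) \left(- \frac{1}{435131}\right) = - \frac{298268}{156727} + \frac{88}{25997} \left(- \frac{1}{435131}\right) = - \frac{298268}{156727} - \frac{88}{11312100607} = - \frac{3374037637640652}{1772911591833289}$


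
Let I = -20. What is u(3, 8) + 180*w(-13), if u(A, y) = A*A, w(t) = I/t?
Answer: 3717/13 ≈ 285.92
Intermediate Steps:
w(t) = -20/t
u(A, y) = A²
u(3, 8) + 180*w(-13) = 3² + 180*(-20/(-13)) = 9 + 180*(-20*(-1/13)) = 9 + 180*(20/13) = 9 + 3600/13 = 3717/13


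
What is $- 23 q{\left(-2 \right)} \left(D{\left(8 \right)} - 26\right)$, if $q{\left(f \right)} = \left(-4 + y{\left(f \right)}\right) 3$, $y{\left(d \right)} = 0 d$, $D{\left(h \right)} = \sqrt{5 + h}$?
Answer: $-7176 + 276 \sqrt{13} \approx -6180.9$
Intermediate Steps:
$y{\left(d \right)} = 0$
$q{\left(f \right)} = -12$ ($q{\left(f \right)} = \left(-4 + 0\right) 3 = \left(-4\right) 3 = -12$)
$- 23 q{\left(-2 \right)} \left(D{\left(8 \right)} - 26\right) = \left(-23\right) \left(-12\right) \left(\sqrt{5 + 8} - 26\right) = 276 \left(\sqrt{13} - 26\right) = 276 \left(-26 + \sqrt{13}\right) = -7176 + 276 \sqrt{13}$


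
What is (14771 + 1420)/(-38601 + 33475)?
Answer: -16191/5126 ≈ -3.1586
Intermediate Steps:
(14771 + 1420)/(-38601 + 33475) = 16191/(-5126) = 16191*(-1/5126) = -16191/5126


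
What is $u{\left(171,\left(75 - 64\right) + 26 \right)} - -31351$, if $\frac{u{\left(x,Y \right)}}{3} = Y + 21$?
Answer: $31525$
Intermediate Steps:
$u{\left(x,Y \right)} = 63 + 3 Y$ ($u{\left(x,Y \right)} = 3 \left(Y + 21\right) = 3 \left(21 + Y\right) = 63 + 3 Y$)
$u{\left(171,\left(75 - 64\right) + 26 \right)} - -31351 = \left(63 + 3 \left(\left(75 - 64\right) + 26\right)\right) - -31351 = \left(63 + 3 \left(11 + 26\right)\right) + 31351 = \left(63 + 3 \cdot 37\right) + 31351 = \left(63 + 111\right) + 31351 = 174 + 31351 = 31525$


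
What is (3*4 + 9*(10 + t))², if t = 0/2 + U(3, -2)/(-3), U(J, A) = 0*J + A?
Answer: 11664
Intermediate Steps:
U(J, A) = A (U(J, A) = 0 + A = A)
t = ⅔ (t = 0/2 - 2/(-3) = 0*(½) - 2*(-⅓) = 0 + ⅔ = ⅔ ≈ 0.66667)
(3*4 + 9*(10 + t))² = (3*4 + 9*(10 + ⅔))² = (12 + 9*(32/3))² = (12 + 96)² = 108² = 11664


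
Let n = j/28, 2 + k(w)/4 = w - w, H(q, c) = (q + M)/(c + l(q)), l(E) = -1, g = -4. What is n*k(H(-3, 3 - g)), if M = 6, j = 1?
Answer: -2/7 ≈ -0.28571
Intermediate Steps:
H(q, c) = (6 + q)/(-1 + c) (H(q, c) = (q + 6)/(c - 1) = (6 + q)/(-1 + c))
k(w) = -8 (k(w) = -8 + 4*(w - w) = -8 + 4*0 = -8 + 0 = -8)
n = 1/28 ≈ 0.035714
n*k(H(-3, 3 - g)) = (1/28)*(-8) = -2/7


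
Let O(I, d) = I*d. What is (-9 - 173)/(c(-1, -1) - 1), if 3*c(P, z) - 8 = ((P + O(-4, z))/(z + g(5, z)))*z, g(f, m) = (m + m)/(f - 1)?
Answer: -78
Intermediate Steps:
g(f, m) = 2*m/(-1 + f) (g(f, m) = (2*m)/(-1 + f) = 2*m/(-1 + f))
c(P, z) = 8/3 - 8*z/9 + 2*P/9 (c(P, z) = 8/3 + (((P - 4*z)/(z + 2*z/(-1 + 5)))*z)/3 = 8/3 + (((P - 4*z)/(z + 2*z/4))*z)/3 = 8/3 + (((P - 4*z)/(z + 2*z*(¼)))*z)/3 = 8/3 + (((P - 4*z)/(z + z/2))*z)/3 = 8/3 + (((P - 4*z)/((3*z/2)))*z)/3 = 8/3 + (((P - 4*z)*(2/(3*z)))*z)/3 = 8/3 + ((2*(P - 4*z)/(3*z))*z)/3 = 8/3 + (-8*z/3 + 2*P/3)/3 = 8/3 + (-8*z/9 + 2*P/9) = 8/3 - 8*z/9 + 2*P/9)
(-9 - 173)/(c(-1, -1) - 1) = (-9 - 173)/((8/3 - 8/9*(-1) + (2/9)*(-1)) - 1) = -182/((8/3 + 8/9 - 2/9) - 1) = -182/(10/3 - 1) = -182/7/3 = -182*3/7 = -78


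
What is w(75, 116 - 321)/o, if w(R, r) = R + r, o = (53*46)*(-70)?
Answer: 13/17066 ≈ 0.00076175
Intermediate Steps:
o = -170660 (o = 2438*(-70) = -170660)
w(75, 116 - 321)/o = (75 + (116 - 321))/(-170660) = (75 - 205)*(-1/170660) = -130*(-1/170660) = 13/17066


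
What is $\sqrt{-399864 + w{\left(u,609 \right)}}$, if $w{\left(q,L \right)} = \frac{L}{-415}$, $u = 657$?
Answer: $\frac{3 i \sqrt{7651870015}}{415} \approx 632.35 i$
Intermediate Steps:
$w{\left(q,L \right)} = - \frac{L}{415}$ ($w{\left(q,L \right)} = L \left(- \frac{1}{415}\right) = - \frac{L}{415}$)
$\sqrt{-399864 + w{\left(u,609 \right)}} = \sqrt{-399864 - \frac{609}{415}} = \sqrt{- \frac{165944169}{415}} = \frac{3 i \sqrt{7651870015}}{415}$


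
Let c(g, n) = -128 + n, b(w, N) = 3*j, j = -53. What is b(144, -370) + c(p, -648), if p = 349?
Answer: -935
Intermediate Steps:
b(w, N) = -159 (b(w, N) = 3*(-53) = -159)
b(144, -370) + c(p, -648) = -159 + (-128 - 648) = -159 - 776 = -935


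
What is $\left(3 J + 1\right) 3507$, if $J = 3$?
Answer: $35070$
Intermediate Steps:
$\left(3 J + 1\right) 3507 = \left(3 \cdot 3 + 1\right) 3507 = \left(9 + 1\right) 3507 = 10 \cdot 3507 = 35070$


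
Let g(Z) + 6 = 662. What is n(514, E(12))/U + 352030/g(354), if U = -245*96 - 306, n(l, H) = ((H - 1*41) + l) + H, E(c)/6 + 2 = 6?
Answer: 2096781251/3907464 ≈ 536.61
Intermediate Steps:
g(Z) = 656 (g(Z) = -6 + 662 = 656)
E(c) = 24 (E(c) = -12 + 6*6 = -12 + 36 = 24)
n(l, H) = -41 + l + 2*H (n(l, H) = ((H - 41) + l) + H = ((-41 + H) + l) + H = (-41 + H + l) + H = -41 + l + 2*H)
U = -23826 (U = -23520 - 306 = -23826)
n(514, E(12))/U + 352030/g(354) = (-41 + 514 + 2*24)/(-23826) + 352030/656 = (-41 + 514 + 48)*(-1/23826) + 352030*(1/656) = 521*(-1/23826) + 176015/328 = -521/23826 + 176015/328 = 2096781251/3907464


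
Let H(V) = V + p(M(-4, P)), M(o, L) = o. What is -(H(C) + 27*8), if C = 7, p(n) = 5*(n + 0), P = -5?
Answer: -203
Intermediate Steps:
p(n) = 5*n
H(V) = -20 + V (H(V) = V + 5*(-4) = V - 20 = -20 + V)
-(H(C) + 27*8) = -((-20 + 7) + 27*8) = -(-13 + 216) = -1*203 = -203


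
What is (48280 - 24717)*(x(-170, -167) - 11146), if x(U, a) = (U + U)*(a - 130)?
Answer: 2116758542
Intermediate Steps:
x(U, a) = 2*U*(-130 + a) (x(U, a) = (2*U)*(-130 + a) = 2*U*(-130 + a))
(48280 - 24717)*(x(-170, -167) - 11146) = (48280 - 24717)*(2*(-170)*(-130 - 167) - 11146) = 23563*(2*(-170)*(-297) - 11146) = 23563*(100980 - 11146) = 23563*89834 = 2116758542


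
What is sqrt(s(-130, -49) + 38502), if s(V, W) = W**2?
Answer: sqrt(40903) ≈ 202.24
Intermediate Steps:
sqrt(s(-130, -49) + 38502) = sqrt((-49)**2 + 38502) = sqrt(2401 + 38502) = sqrt(40903)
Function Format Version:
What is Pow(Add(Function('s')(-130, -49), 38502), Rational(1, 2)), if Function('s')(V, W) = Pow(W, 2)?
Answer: Pow(40903, Rational(1, 2)) ≈ 202.24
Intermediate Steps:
Pow(Add(Function('s')(-130, -49), 38502), Rational(1, 2)) = Pow(Add(Pow(-49, 2), 38502), Rational(1, 2)) = Pow(Add(2401, 38502), Rational(1, 2)) = Pow(40903, Rational(1, 2))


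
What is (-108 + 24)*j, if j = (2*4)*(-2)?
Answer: 1344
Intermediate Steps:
j = -16 (j = 8*(-2) = -16)
(-108 + 24)*j = (-108 + 24)*(-16) = -84*(-16) = 1344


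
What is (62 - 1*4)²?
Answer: 3364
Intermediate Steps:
(62 - 1*4)² = (62 - 4)² = 58² = 3364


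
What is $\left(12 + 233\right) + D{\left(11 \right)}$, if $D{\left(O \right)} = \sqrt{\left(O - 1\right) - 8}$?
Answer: $245 + \sqrt{2} \approx 246.41$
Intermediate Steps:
$D{\left(O \right)} = \sqrt{-9 + O}$ ($D{\left(O \right)} = \sqrt{\left(-1 + O\right) - 8} = \sqrt{-9 + O}$)
$\left(12 + 233\right) + D{\left(11 \right)} = \left(12 + 233\right) + \sqrt{-9 + 11} = 245 + \sqrt{2}$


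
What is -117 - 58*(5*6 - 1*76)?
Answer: 2551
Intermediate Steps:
-117 - 58*(5*6 - 1*76) = -117 - 58*(30 - 76) = -117 - 58*(-46) = -117 + 2668 = 2551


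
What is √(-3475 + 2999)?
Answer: 2*I*√119 ≈ 21.817*I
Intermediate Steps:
√(-3475 + 2999) = √(-476) = 2*I*√119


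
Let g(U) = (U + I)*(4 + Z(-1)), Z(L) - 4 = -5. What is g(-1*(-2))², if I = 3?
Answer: 225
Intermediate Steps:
Z(L) = -1 (Z(L) = 4 - 5 = -1)
g(U) = 9 + 3*U (g(U) = (U + 3)*(4 - 1) = (3 + U)*3 = 9 + 3*U)
g(-1*(-2))² = (9 + 3*(-1*(-2)))² = (9 + 3*2)² = (9 + 6)² = 15² = 225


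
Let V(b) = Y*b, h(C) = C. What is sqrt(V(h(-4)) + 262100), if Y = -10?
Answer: 2*sqrt(65535) ≈ 512.00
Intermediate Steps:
V(b) = -10*b
sqrt(V(h(-4)) + 262100) = sqrt(-10*(-4) + 262100) = sqrt(40 + 262100) = sqrt(262140) = 2*sqrt(65535)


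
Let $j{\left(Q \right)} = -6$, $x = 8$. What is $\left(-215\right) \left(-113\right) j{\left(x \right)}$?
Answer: $-145770$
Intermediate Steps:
$\left(-215\right) \left(-113\right) j{\left(x \right)} = \left(-215\right) \left(-113\right) \left(-6\right) = 24295 \left(-6\right) = -145770$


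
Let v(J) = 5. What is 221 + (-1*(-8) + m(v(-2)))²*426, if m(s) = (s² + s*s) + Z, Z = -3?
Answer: 1288871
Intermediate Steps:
m(s) = -3 + 2*s² (m(s) = (s² + s*s) - 3 = (s² + s²) - 3 = 2*s² - 3 = -3 + 2*s²)
221 + (-1*(-8) + m(v(-2)))²*426 = 221 + (-1*(-8) + (-3 + 2*5²))²*426 = 221 + (8 + (-3 + 2*25))²*426 = 221 + (8 + (-3 + 50))²*426 = 221 + (8 + 47)²*426 = 221 + 55²*426 = 221 + 3025*426 = 221 + 1288650 = 1288871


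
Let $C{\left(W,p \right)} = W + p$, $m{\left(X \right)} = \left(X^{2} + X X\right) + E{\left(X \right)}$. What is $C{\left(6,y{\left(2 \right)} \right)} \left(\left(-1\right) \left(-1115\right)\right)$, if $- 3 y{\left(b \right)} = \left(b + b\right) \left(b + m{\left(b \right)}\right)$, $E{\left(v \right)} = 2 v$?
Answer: $- \frac{42370}{3} \approx -14123.0$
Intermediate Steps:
$m{\left(X \right)} = 2 X + 2 X^{2}$ ($m{\left(X \right)} = \left(X^{2} + X X\right) + 2 X = \left(X^{2} + X^{2}\right) + 2 X = 2 X^{2} + 2 X = 2 X + 2 X^{2}$)
$y{\left(b \right)} = - \frac{2 b \left(b + 2 b \left(1 + b\right)\right)}{3}$ ($y{\left(b \right)} = - \frac{\left(b + b\right) \left(b + 2 b \left(1 + b\right)\right)}{3} = - \frac{2 b \left(b + 2 b \left(1 + b\right)\right)}{3}$)
$C{\left(6,y{\left(2 \right)} \right)} \left(\left(-1\right) \left(-1115\right)\right) = \left(6 + 2^{2} \left(-2 - \frac{8}{3}\right)\right) \left(\left(-1\right) \left(-1115\right)\right) = \left(6 + 4 \left(-2 - \frac{8}{3}\right)\right) 1115 = \left(6 + 4 \left(- \frac{14}{3}\right)\right) 1115 = \left(6 - \frac{56}{3}\right) 1115 = \left(- \frac{38}{3}\right) 1115 = - \frac{42370}{3}$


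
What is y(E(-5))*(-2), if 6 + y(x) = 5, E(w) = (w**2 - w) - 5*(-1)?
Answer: 2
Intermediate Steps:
E(w) = 5 + w**2 - w (E(w) = (w**2 - w) + 5 = 5 + w**2 - w)
y(x) = -1 (y(x) = -6 + 5 = -1)
y(E(-5))*(-2) = -1*(-2) = 2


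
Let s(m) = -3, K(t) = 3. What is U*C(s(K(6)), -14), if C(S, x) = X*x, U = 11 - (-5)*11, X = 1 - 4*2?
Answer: 6468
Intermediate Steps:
X = -7 (X = 1 - 8 = -7)
U = 66 (U = 11 - 1*(-55) = 11 + 55 = 66)
C(S, x) = -7*x
U*C(s(K(6)), -14) = 66*(-7*(-14)) = 66*98 = 6468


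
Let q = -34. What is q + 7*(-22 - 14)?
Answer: -286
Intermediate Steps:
q + 7*(-22 - 14) = -34 + 7*(-22 - 14) = -34 + 7*(-36) = -34 - 252 = -286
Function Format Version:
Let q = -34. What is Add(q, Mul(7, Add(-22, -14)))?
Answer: -286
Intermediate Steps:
Add(q, Mul(7, Add(-22, -14))) = Add(-34, Mul(7, Add(-22, -14))) = Add(-34, Mul(7, -36)) = Add(-34, -252) = -286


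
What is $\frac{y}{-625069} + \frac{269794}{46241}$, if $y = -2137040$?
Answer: $\frac{267458732426}{28903815629} \approx 9.2534$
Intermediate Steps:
$\frac{y}{-625069} + \frac{269794}{46241} = - \frac{2137040}{-625069} + \frac{269794}{46241} = \left(-2137040\right) \left(- \frac{1}{625069}\right) + 269794 \cdot \frac{1}{46241} = \frac{2137040}{625069} + \frac{269794}{46241} = \frac{267458732426}{28903815629}$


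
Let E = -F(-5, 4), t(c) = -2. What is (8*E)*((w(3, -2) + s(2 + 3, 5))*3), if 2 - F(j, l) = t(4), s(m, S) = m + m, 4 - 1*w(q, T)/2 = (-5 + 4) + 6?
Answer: -768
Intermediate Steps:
w(q, T) = -2 (w(q, T) = 8 - 2*((-5 + 4) + 6) = 8 - 2*(-1 + 6) = 8 - 2*5 = 8 - 10 = -2)
s(m, S) = 2*m
F(j, l) = 4 (F(j, l) = 2 - 1*(-2) = 2 + 2 = 4)
E = -4 (E = -1*4 = -4)
(8*E)*((w(3, -2) + s(2 + 3, 5))*3) = (8*(-4))*((-2 + 2*(2 + 3))*3) = -32*(-2 + 2*5)*3 = -32*(-2 + 10)*3 = -256*3 = -32*24 = -768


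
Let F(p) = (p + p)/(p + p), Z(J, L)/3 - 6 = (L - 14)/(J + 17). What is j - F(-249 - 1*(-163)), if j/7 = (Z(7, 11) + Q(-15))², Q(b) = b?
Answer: 3023/64 ≈ 47.234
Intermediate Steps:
Z(J, L) = 18 + 3*(-14 + L)/(17 + J) (Z(J, L) = 18 + 3*((L - 14)/(J + 17)) = 18 + 3*((-14 + L)/(17 + J)) = 18 + 3*(-14 + L)/(17 + J))
F(p) = 1 (F(p) = (2*p)/((2*p)) = (2*p)*(1/(2*p)) = 1)
j = 3087/64 (j = 7*(3*(88 + 11 + 6*7)/(17 + 7) - 15)² = 7*(3*(88 + 11 + 42)/24 - 15)² = 7*(3*(1/24)*141 - 15)² = 7*(141/8 - 15)² = 7*(21/8)² = 7*(441/64) = 3087/64 ≈ 48.234)
j - F(-249 - 1*(-163)) = 3087/64 - 1*1 = 3087/64 - 1 = 3023/64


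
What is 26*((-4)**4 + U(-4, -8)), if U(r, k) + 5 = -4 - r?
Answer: 6526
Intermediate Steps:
U(r, k) = -9 - r (U(r, k) = -5 + (-4 - r) = -9 - r)
26*((-4)**4 + U(-4, -8)) = 26*((-4)**4 + (-9 - 1*(-4))) = 26*(256 + (-9 + 4)) = 26*(256 - 5) = 26*251 = 6526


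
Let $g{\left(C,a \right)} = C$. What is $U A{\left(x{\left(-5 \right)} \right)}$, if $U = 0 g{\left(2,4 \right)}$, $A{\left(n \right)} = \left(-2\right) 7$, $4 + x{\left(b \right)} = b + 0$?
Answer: $0$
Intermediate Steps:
$x{\left(b \right)} = -4 + b$ ($x{\left(b \right)} = -4 + \left(b + 0\right) = -4 + b$)
$A{\left(n \right)} = -14$
$U = 0$ ($U = 0 \cdot 2 = 0$)
$U A{\left(x{\left(-5 \right)} \right)} = 0 \left(-14\right) = 0$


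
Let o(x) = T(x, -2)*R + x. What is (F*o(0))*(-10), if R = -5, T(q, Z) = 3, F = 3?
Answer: 450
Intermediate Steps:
o(x) = -15 + x (o(x) = 3*(-5) + x = -15 + x)
(F*o(0))*(-10) = (3*(-15 + 0))*(-10) = (3*(-15))*(-10) = -45*(-10) = 450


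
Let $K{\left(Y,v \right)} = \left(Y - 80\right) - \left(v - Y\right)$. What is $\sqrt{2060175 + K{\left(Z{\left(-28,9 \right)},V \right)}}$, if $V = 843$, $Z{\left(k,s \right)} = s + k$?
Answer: $\sqrt{2059214} \approx 1435.0$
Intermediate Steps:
$Z{\left(k,s \right)} = k + s$
$K{\left(Y,v \right)} = -80 - v + 2 Y$ ($K{\left(Y,v \right)} = \left(-80 + Y\right) + \left(Y - v\right) = -80 - v + 2 Y$)
$\sqrt{2060175 + K{\left(Z{\left(-28,9 \right)},V \right)}} = \sqrt{2060175 - \left(923 - 2 \left(-28 + 9\right)\right)} = \sqrt{2060175 - 961} = \sqrt{2059214}$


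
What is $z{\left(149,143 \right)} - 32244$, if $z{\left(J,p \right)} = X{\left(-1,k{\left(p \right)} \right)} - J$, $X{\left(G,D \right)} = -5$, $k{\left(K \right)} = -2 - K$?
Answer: $-32398$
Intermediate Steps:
$z{\left(J,p \right)} = -5 - J$
$z{\left(149,143 \right)} - 32244 = \left(-5 - 149\right) - 32244 = -154 - 32244 = -32398$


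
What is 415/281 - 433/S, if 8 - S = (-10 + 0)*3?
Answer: -105903/10678 ≈ -9.9179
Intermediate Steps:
S = 38 (S = 8 - (-10 + 0)*3 = 8 - (-10)*3 = 8 - 1*(-30) = 8 + 30 = 38)
415/281 - 433/S = 415/281 - 433/38 = -105903/10678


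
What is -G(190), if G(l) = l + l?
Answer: -380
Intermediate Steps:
G(l) = 2*l
-G(190) = -2*190 = -1*380 = -380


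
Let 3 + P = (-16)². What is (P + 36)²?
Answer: 83521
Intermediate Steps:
P = 253 (P = -3 + (-16)² = -3 + 256 = 253)
(P + 36)² = (253 + 36)² = 289² = 83521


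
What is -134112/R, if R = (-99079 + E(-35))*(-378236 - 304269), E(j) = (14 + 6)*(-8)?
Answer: -134112/67731113695 ≈ -1.9801e-6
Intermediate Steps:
E(j) = -160 (E(j) = 20*(-8) = -160)
R = 67731113695 (R = (-99079 - 160)*(-378236 - 304269) = -99239*(-682505) = 67731113695)
-134112/R = -134112/67731113695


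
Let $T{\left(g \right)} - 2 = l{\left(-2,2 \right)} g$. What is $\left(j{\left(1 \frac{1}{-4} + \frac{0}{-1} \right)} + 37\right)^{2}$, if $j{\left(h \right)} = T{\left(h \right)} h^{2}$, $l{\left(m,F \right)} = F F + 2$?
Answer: $\frac{1404225}{1024} \approx 1371.3$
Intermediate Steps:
$l{\left(m,F \right)} = 2 + F^{2}$ ($l{\left(m,F \right)} = F^{2} + 2 = 2 + F^{2}$)
$T{\left(g \right)} = 2 + 6 g$ ($T{\left(g \right)} = 2 + \left(2 + 2^{2}\right) g = 2 + \left(2 + 4\right) g = 2 + 6 g$)
$j{\left(h \right)} = h^{2} \left(2 + 6 h\right)$ ($j{\left(h \right)} = \left(2 + 6 h\right) h^{2} = h^{2} \left(2 + 6 h\right)$)
$\left(j{\left(1 \frac{1}{-4} + \frac{0}{-1} \right)} + 37\right)^{2} = \left(\left(1 \frac{1}{-4} + \frac{0}{-1}\right)^{2} \left(2 + 6 \left(1 \frac{1}{-4} + \frac{0}{-1}\right)\right) + 37\right)^{2} = \left(\left(1 \left(- \frac{1}{4}\right) + 0 \left(-1\right)\right)^{2} \left(2 + 6 \left(1 \left(- \frac{1}{4}\right) + 0 \left(-1\right)\right)\right) + 37\right)^{2} = \left(\left(- \frac{1}{4} + 0\right)^{2} \left(2 + 6 \left(- \frac{1}{4} + 0\right)\right) + 37\right)^{2} = \left(\left(- \frac{1}{4}\right)^{2} \left(2 + 6 \left(- \frac{1}{4}\right)\right) + 37\right)^{2} = \left(\frac{2 - \frac{3}{2}}{16} + 37\right)^{2} = \left(\frac{1}{16} \cdot \frac{1}{2} + 37\right)^{2} = \left(\frac{1}{32} + 37\right)^{2} = \left(\frac{1185}{32}\right)^{2} = \frac{1404225}{1024}$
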